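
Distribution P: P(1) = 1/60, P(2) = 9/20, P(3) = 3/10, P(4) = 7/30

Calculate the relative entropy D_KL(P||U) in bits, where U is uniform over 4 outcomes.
0.3722 bits

U(i) = 1/4 for all i

D_KL(P||U) = Σ P(x) log₂(P(x) / (1/4))
           = Σ P(x) log₂(P(x)) + log₂(4)
           = log₂(4) - H(P)

H(P) = -Σ P(x) log₂(P(x)):
  -P(1)·log₂(P(1)) = -(1/60)·log₂(1/60) = 0.09845
  -P(2)·log₂(P(2)) = -(9/20)·log₂(9/20) = 0.51840
  -P(3)·log₂(P(3)) = -(3/10)·log₂(3/10) = 0.52109
  -P(4)·log₂(P(4)) = -(7/30)·log₂(7/30) = 0.48989
H(P) = 0.09845 + 0.51840 + 0.52109 + 0.48989 = 1.62783 bits

log₂(4) = 2.00000 bits

D_KL(P||U) = 2.00000 - 1.62783 = 0.37217 ≈ 0.3722 bits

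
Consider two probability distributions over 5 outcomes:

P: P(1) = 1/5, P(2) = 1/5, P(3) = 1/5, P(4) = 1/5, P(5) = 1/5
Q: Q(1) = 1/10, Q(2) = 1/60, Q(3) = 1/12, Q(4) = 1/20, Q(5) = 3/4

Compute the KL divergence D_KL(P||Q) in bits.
1.1882 bits

D_KL(P||Q) = Σ P(x) log₂(P(x)/Q(x))

Computing term by term:
  P(1)·log₂(P(1)/Q(1)) = (1/5)·log₂((1/5)/(1/10)) = 0.20000
  P(2)·log₂(P(2)/Q(2)) = (1/5)·log₂((1/5)/(1/60)) = 0.71699
  P(3)·log₂(P(3)/Q(3)) = (1/5)·log₂((1/5)/(1/12)) = 0.25261
  P(4)·log₂(P(4)/Q(4)) = (1/5)·log₂((1/5)/(1/20)) = 0.40000
  P(5)·log₂(P(5)/Q(5)) = (1/5)·log₂((1/5)/(3/4)) = -0.38138

D_KL(P||Q) = 0.20000 + 0.71699 + 0.25261 + 0.40000 - 0.38138 = 1.18822 ≈ 1.1882 bits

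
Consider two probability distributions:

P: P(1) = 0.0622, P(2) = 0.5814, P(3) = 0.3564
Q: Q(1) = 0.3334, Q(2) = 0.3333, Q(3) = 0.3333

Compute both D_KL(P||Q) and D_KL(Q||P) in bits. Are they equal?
D_KL(P||Q) = 0.3505 bits, D_KL(Q||P) = 0.5078 bits. No, they are not equal.

D_KL(P||Q) = Σ P(x) log₂(P(x)/Q(x))

Computing term by term:
  P(1)·log₂(P(1)/Q(1)) = 0.0622·log₂(0.0622/0.3334) = -0.15067
  P(2)·log₂(P(2)/Q(2)) = 0.5814·log₂(0.5814/0.3333) = 0.46670
  P(3)·log₂(P(3)/Q(3)) = 0.3564·log₂(0.3564/0.3333) = 0.03446

D_KL(P||Q) = -0.15067 + 0.46670 + 0.03446 = 0.35049 ≈ 0.3505 bits

D_KL(Q||P) = Σ Q(x) log₂(Q(x)/P(x))

Computing term by term:
  Q(1)·log₂(Q(1)/P(1)) = 0.3334·log₂(0.3334/0.0622) = 0.80758
  Q(2)·log₂(Q(2)/P(2)) = 0.3333·log₂(0.3333/0.5814) = -0.26754
  Q(3)·log₂(Q(3)/P(3)) = 0.3333·log₂(0.3333/0.3564) = -0.03222

D_KL(Q||P) = 0.80758 - 0.26754 - 0.03222 = 0.50782 ≈ 0.5078 bits

These are NOT equal (difference: 0.1573 bits). KL divergence is asymmetric: D_KL(P||Q) ≠ D_KL(Q||P) in general.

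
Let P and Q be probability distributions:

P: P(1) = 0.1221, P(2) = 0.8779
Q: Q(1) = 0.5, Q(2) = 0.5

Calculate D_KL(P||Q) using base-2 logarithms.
0.4646 bits

D_KL(P||Q) = Σ P(x) log₂(P(x)/Q(x))

Computing term by term:
  P(1)·log₂(P(1)/Q(1)) = 0.1221·log₂(0.1221/0.5) = -0.24833
  P(2)·log₂(P(2)/Q(2)) = 0.8779·log₂(0.8779/0.5) = 0.71297

D_KL(P||Q) = -0.24833 + 0.71297 = 0.46464 ≈ 0.4646 bits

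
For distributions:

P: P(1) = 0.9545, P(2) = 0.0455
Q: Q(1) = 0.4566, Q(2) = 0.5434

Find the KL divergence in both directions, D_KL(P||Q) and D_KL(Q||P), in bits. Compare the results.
D_KL(P||Q) = 0.8526 bits, D_KL(Q||P) = 1.4586 bits. D_KL(Q||P) is larger than D_KL(P||Q) by 0.6060 bits; the two directions differ.

D_KL(P||Q) = Σ P(x) log₂(P(x)/Q(x))

Computing term by term:
  P(1)·log₂(P(1)/Q(1)) = 0.9545·log₂(0.9545/0.4566) = 1.01541
  P(2)·log₂(P(2)/Q(2)) = 0.0455·log₂(0.0455/0.5434) = -0.16280

D_KL(P||Q) = 1.01541 - 0.16280 = 0.85261 ≈ 0.8526 bits

D_KL(Q||P) = Σ Q(x) log₂(Q(x)/P(x))

Computing term by term:
  Q(1)·log₂(Q(1)/P(1)) = 0.4566·log₂(0.4566/0.9545) = -0.48574
  Q(2)·log₂(Q(2)/P(2)) = 0.5434·log₂(0.5434/0.0455) = 1.94433

D_KL(Q||P) = -0.48574 + 1.94433 = 1.45859 ≈ 1.4586 bits

These are NOT equal (difference: 0.6060 bits). KL divergence is asymmetric: D_KL(P||Q) ≠ D_KL(Q||P) in general.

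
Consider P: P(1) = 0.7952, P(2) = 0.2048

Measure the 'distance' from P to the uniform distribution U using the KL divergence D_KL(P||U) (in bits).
0.2686 bits

U(i) = 1/2 for all i

D_KL(P||U) = Σ P(x) log₂(P(x) / (1/2))
           = Σ P(x) log₂(P(x)) + log₂(2)
           = log₂(2) - H(P)

H(P) = -Σ P(x) log₂(P(x)):
  -P(1)·log₂(P(1)) = -(0.7952)·log₂(0.7952) = 0.26290
  -P(2)·log₂(P(2)) = -(0.2048)·log₂(0.2048) = 0.46852
H(P) = 0.26290 + 0.46852 = 0.73142 bits

log₂(2) = 1.00000 bits

D_KL(P||U) = 1.00000 - 0.73142 = 0.26858 ≈ 0.2686 bits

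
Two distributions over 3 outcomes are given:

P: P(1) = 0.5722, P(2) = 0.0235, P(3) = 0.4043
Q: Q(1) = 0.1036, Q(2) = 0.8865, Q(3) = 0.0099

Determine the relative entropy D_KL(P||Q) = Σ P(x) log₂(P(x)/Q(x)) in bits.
3.4514 bits

D_KL(P||Q) = Σ P(x) log₂(P(x)/Q(x))

Computing term by term:
  P(1)·log₂(P(1)/Q(1)) = 0.5722·log₂(0.5722/0.1036) = 1.41076
  P(2)·log₂(P(2)/Q(2)) = 0.0235·log₂(0.0235/0.8865) = -0.12308
  P(3)·log₂(P(3)/Q(3)) = 0.4043·log₂(0.4043/0.0099) = 2.16375

D_KL(P||Q) = 1.41076 - 0.12308 + 2.16375 = 3.45143 ≈ 3.4514 bits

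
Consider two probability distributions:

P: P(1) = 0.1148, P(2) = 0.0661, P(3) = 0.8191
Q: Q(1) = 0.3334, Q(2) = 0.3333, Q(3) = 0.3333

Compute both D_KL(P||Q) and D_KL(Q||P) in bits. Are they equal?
D_KL(P||Q) = 0.7317 bits, D_KL(Q||P) = 0.8584 bits. No, they are not equal.

D_KL(P||Q) = Σ P(x) log₂(P(x)/Q(x))

Computing term by term:
  P(1)·log₂(P(1)/Q(1)) = 0.1148·log₂(0.1148/0.3334) = -0.17658
  P(2)·log₂(P(2)/Q(2)) = 0.0661·log₂(0.0661/0.3333) = -0.15428
  P(3)·log₂(P(3)/Q(3)) = 0.8191·log₂(0.8191/0.3333) = 1.06255

D_KL(P||Q) = -0.17658 - 0.15428 + 1.06255 = 0.73169 ≈ 0.7317 bits

D_KL(Q||P) = Σ Q(x) log₂(Q(x)/P(x))

Computing term by term:
  Q(1)·log₂(Q(1)/P(1)) = 0.3334·log₂(0.3334/0.1148) = 0.51281
  Q(2)·log₂(Q(2)/P(2)) = 0.3333·log₂(0.3333/0.0661) = 0.77796
  Q(3)·log₂(Q(3)/P(3)) = 0.3333·log₂(0.3333/0.8191) = -0.43236

D_KL(Q||P) = 0.51281 + 0.77796 - 0.43236 = 0.85841 ≈ 0.8584 bits

These are NOT equal (difference: 0.1267 bits). KL divergence is asymmetric: D_KL(P||Q) ≠ D_KL(Q||P) in general.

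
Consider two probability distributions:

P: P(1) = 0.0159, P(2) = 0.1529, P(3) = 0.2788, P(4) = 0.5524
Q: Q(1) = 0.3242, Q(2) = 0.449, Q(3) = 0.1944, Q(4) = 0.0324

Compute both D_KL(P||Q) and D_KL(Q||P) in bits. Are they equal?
D_KL(P||Q) = 2.0985 bits, D_KL(Q||P) = 1.8743 bits. No, they are not equal.

D_KL(P||Q) = Σ P(x) log₂(P(x)/Q(x))

Computing term by term:
  P(1)·log₂(P(1)/Q(1)) = 0.0159·log₂(0.0159/0.3242) = -0.06916
  P(2)·log₂(P(2)/Q(2)) = 0.1529·log₂(0.1529/0.449) = -0.23763
  P(3)·log₂(P(3)/Q(3)) = 0.2788·log₂(0.2788/0.1944) = 0.14503
  P(4)·log₂(P(4)/Q(4)) = 0.5524·log₂(0.5524/0.0324) = 2.26023

D_KL(P||Q) = -0.06916 - 0.23763 + 0.14503 + 2.26023 = 2.09847 ≈ 2.0985 bits

D_KL(Q||P) = Σ Q(x) log₂(Q(x)/P(x))

Computing term by term:
  Q(1)·log₂(Q(1)/P(1)) = 0.3242·log₂(0.3242/0.0159) = 1.41020
  Q(2)·log₂(Q(2)/P(2)) = 0.449·log₂(0.449/0.1529) = 0.69780
  Q(3)·log₂(Q(3)/P(3)) = 0.1944·log₂(0.1944/0.2788) = -0.10113
  Q(4)·log₂(Q(4)/P(4)) = 0.0324·log₂(0.0324/0.5524) = -0.13257

D_KL(Q||P) = 1.41020 + 0.69780 - 0.10113 - 0.13257 = 1.87430 ≈ 1.8743 bits

These are NOT equal (difference: 0.2242 bits). KL divergence is asymmetric: D_KL(P||Q) ≠ D_KL(Q||P) in general.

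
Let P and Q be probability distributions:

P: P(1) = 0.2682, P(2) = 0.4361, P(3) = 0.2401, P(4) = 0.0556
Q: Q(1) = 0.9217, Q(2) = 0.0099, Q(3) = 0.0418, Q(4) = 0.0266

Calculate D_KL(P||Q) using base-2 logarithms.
2.5686 bits

D_KL(P||Q) = Σ P(x) log₂(P(x)/Q(x))

Computing term by term:
  P(1)·log₂(P(1)/Q(1)) = 0.2682·log₂(0.2682/0.9217) = -0.47766
  P(2)·log₂(P(2)/Q(2)) = 0.4361·log₂(0.4361/0.0099) = 2.38158
  P(3)·log₂(P(3)/Q(3)) = 0.2401·log₂(0.2401/0.0418) = 0.60555
  P(4)·log₂(P(4)/Q(4)) = 0.0556·log₂(0.0556/0.0266) = 0.05914

D_KL(P||Q) = -0.47766 + 2.38158 + 0.60555 + 0.05914 = 2.56861 ≈ 2.5686 bits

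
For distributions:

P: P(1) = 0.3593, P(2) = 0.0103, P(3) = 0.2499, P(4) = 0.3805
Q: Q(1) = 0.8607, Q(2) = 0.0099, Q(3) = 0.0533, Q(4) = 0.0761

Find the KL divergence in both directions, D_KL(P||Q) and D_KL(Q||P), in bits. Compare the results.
D_KL(P||Q) = 0.9883 bits, D_KL(Q||P) = 0.7887 bits. D_KL(P||Q) is larger than D_KL(Q||P) by 0.1996 bits; the two directions differ.

D_KL(P||Q) = Σ P(x) log₂(P(x)/Q(x))

Computing term by term:
  P(1)·log₂(P(1)/Q(1)) = 0.3593·log₂(0.3593/0.8607) = -0.45283
  P(2)·log₂(P(2)/Q(2)) = 0.0103·log₂(0.0103/0.0099) = 0.00059
  P(3)·log₂(P(3)/Q(3)) = 0.2499·log₂(0.2499/0.0533) = 0.55706
  P(4)·log₂(P(4)/Q(4)) = 0.3805·log₂(0.3805/0.0761) = 0.88349

D_KL(P||Q) = -0.45283 + 0.00059 + 0.55706 + 0.88349 = 0.98831 ≈ 0.9883 bits

D_KL(Q||P) = Σ Q(x) log₂(Q(x)/P(x))

Computing term by term:
  Q(1)·log₂(Q(1)/P(1)) = 0.8607·log₂(0.8607/0.3593) = 1.08476
  Q(2)·log₂(Q(2)/P(2)) = 0.0099·log₂(0.0099/0.0103) = -0.00057
  Q(3)·log₂(Q(3)/P(3)) = 0.0533·log₂(0.0533/0.2499) = -0.11881
  Q(4)·log₂(Q(4)/P(4)) = 0.0761·log₂(0.0761/0.3805) = -0.17670

D_KL(Q||P) = 1.08476 - 0.00057 - 0.11881 - 0.17670 = 0.78868 ≈ 0.7887 bits

These are NOT equal (difference: 0.1996 bits). KL divergence is asymmetric: D_KL(P||Q) ≠ D_KL(Q||P) in general.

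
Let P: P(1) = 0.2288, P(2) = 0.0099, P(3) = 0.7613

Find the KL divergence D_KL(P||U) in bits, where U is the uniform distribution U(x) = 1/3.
0.7327 bits

U(i) = 1/3 for all i

D_KL(P||U) = Σ P(x) log₂(P(x) / (1/3))
           = Σ P(x) log₂(P(x)) + log₂(3)
           = log₂(3) - H(P)

H(P) = -Σ P(x) log₂(P(x)):
  -P(1)·log₂(P(1)) = -(0.2288)·log₂(0.2288) = 0.48685
  -P(2)·log₂(P(2)) = -(0.0099)·log₂(0.0099) = 0.06592
  -P(3)·log₂(P(3)) = -(0.7613)·log₂(0.7613) = 0.29954
H(P) = 0.48685 + 0.06592 + 0.29954 = 0.85231 bits

log₂(3) = 1.58496 bits

D_KL(P||U) = 1.58496 - 0.85231 = 0.73265 ≈ 0.7327 bits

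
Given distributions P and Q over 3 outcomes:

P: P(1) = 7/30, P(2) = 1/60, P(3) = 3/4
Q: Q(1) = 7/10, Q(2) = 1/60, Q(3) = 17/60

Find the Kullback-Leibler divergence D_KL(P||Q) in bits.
0.6835 bits

D_KL(P||Q) = Σ P(x) log₂(P(x)/Q(x))

Computing term by term:
  P(1)·log₂(P(1)/Q(1)) = (7/30)·log₂((7/30)/(7/10)) = -0.36982
  P(2)·log₂(P(2)/Q(2)) = (1/60)·log₂((1/60)/(1/60)) = 0.00000
  P(3)·log₂(P(3)/Q(3)) = (3/4)·log₂((3/4)/(17/60)) = 1.05329

D_KL(P||Q) = -0.36982 + 0.00000 + 1.05329 = 0.68347 ≈ 0.6835 bits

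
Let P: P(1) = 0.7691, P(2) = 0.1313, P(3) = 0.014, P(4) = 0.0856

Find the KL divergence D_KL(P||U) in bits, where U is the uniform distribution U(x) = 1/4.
0.9343 bits

U(i) = 1/4 for all i

D_KL(P||U) = Σ P(x) log₂(P(x) / (1/4))
           = Σ P(x) log₂(P(x)) + log₂(4)
           = log₂(4) - H(P)

H(P) = -Σ P(x) log₂(P(x)):
  -P(1)·log₂(P(1)) = -(0.7691)·log₂(0.7691) = 0.29130
  -P(2)·log₂(P(2)) = -(0.1313)·log₂(0.1313) = 0.38459
  -P(3)·log₂(P(3)) = -(0.014)·log₂(0.014) = 0.08622
  -P(4)·log₂(P(4)) = -(0.0856)·log₂(0.0856) = 0.30356
H(P) = 0.29130 + 0.38459 + 0.08622 + 0.30356 = 1.06567 bits

log₂(4) = 2.00000 bits

D_KL(P||U) = 2.00000 - 1.06567 = 0.93433 ≈ 0.9343 bits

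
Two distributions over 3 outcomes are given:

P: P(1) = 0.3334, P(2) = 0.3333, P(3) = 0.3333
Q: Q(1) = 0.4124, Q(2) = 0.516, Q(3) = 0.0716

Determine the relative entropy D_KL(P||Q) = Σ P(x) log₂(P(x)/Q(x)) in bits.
0.4271 bits

D_KL(P||Q) = Σ P(x) log₂(P(x)/Q(x))

Computing term by term:
  P(1)·log₂(P(1)/Q(1)) = 0.3334·log₂(0.3334/0.4124) = -0.10228
  P(2)·log₂(P(2)/Q(2)) = 0.3333·log₂(0.3333/0.516) = -0.21016
  P(3)·log₂(P(3)/Q(3)) = 0.3333·log₂(0.3333/0.0716) = 0.73952

D_KL(P||Q) = -0.10228 - 0.21016 + 0.73952 = 0.42708 ≈ 0.4271 bits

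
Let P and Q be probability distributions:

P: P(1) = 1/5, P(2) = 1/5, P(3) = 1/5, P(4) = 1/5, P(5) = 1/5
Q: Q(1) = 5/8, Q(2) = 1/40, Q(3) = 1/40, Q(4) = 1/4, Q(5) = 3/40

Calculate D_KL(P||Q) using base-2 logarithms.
1.0899 bits

D_KL(P||Q) = Σ P(x) log₂(P(x)/Q(x))

Computing term by term:
  P(1)·log₂(P(1)/Q(1)) = (1/5)·log₂((1/5)/(5/8)) = -0.32877
  P(2)·log₂(P(2)/Q(2)) = (1/5)·log₂((1/5)/(1/40)) = 0.60000
  P(3)·log₂(P(3)/Q(3)) = (1/5)·log₂((1/5)/(1/40)) = 0.60000
  P(4)·log₂(P(4)/Q(4)) = (1/5)·log₂((1/5)/(1/4)) = -0.06439
  P(5)·log₂(P(5)/Q(5)) = (1/5)·log₂((1/5)/(3/40)) = 0.28301

D_KL(P||Q) = -0.32877 + 0.60000 + 0.60000 - 0.06439 + 0.28301 = 1.08985 ≈ 1.0899 bits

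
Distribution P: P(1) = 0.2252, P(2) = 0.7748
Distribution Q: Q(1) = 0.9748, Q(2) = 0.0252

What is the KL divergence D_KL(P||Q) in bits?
3.3533 bits

D_KL(P||Q) = Σ P(x) log₂(P(x)/Q(x))

Computing term by term:
  P(1)·log₂(P(1)/Q(1)) = 0.2252·log₂(0.2252/0.9748) = -0.47605
  P(2)·log₂(P(2)/Q(2)) = 0.7748·log₂(0.7748/0.0252) = 3.82932

D_KL(P||Q) = -0.47605 + 3.82932 = 3.35327 ≈ 3.3533 bits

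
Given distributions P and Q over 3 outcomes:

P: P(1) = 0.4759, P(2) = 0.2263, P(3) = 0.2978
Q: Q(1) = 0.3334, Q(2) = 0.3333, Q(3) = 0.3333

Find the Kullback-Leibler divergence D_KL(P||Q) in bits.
0.0695 bits

D_KL(P||Q) = Σ P(x) log₂(P(x)/Q(x))

Computing term by term:
  P(1)·log₂(P(1)/Q(1)) = 0.4759·log₂(0.4759/0.3334) = 0.24433
  P(2)·log₂(P(2)/Q(2)) = 0.2263·log₂(0.2263/0.3333) = -0.12641
  P(3)·log₂(P(3)/Q(3)) = 0.2978·log₂(0.2978/0.3333) = -0.04839

D_KL(P||Q) = 0.24433 - 0.12641 - 0.04839 = 0.06953 ≈ 0.0695 bits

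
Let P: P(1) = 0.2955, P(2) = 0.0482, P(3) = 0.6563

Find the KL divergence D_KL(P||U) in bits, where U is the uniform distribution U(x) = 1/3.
0.4556 bits

U(i) = 1/3 for all i

D_KL(P||U) = Σ P(x) log₂(P(x) / (1/3))
           = Σ P(x) log₂(P(x)) + log₂(3)
           = log₂(3) - H(P)

H(P) = -Σ P(x) log₂(P(x)):
  -P(1)·log₂(P(1)) = -(0.2955)·log₂(0.2955) = 0.51972
  -P(2)·log₂(P(2)) = -(0.0482)·log₂(0.0482) = 0.21087
  -P(3)·log₂(P(3)) = -(0.6563)·log₂(0.6563) = 0.39875
H(P) = 0.51972 + 0.21087 + 0.39875 = 1.12934 bits

log₂(3) = 1.58496 bits

D_KL(P||U) = 1.58496 - 1.12934 = 0.45562 ≈ 0.4556 bits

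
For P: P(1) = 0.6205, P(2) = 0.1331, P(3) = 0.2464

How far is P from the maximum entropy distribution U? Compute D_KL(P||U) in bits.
0.2726 bits

U(i) = 1/3 for all i

D_KL(P||U) = Σ P(x) log₂(P(x) / (1/3))
           = Σ P(x) log₂(P(x)) + log₂(3)
           = log₂(3) - H(P)

H(P) = -Σ P(x) log₂(P(x)):
  -P(1)·log₂(P(1)) = -(0.6205)·log₂(0.6205) = 0.42721
  -P(2)·log₂(P(2)) = -(0.1331)·log₂(0.1331) = 0.38724
  -P(3)·log₂(P(3)) = -(0.2464)·log₂(0.2464) = 0.49796
H(P) = 0.42721 + 0.38724 + 0.49796 = 1.31241 bits

log₂(3) = 1.58496 bits

D_KL(P||U) = 1.58496 - 1.31241 = 0.27255 ≈ 0.2726 bits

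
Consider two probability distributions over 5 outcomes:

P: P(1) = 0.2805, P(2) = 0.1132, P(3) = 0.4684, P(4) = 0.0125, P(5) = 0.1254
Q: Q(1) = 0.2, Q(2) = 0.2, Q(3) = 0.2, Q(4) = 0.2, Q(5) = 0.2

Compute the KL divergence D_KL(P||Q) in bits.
0.4846 bits

D_KL(P||Q) = Σ P(x) log₂(P(x)/Q(x))

Computing term by term:
  P(1)·log₂(P(1)/Q(1)) = 0.2805·log₂(0.2805/0.2) = 0.13688
  P(2)·log₂(P(2)/Q(2)) = 0.1132·log₂(0.1132/0.2) = -0.09295
  P(3)·log₂(P(3)/Q(3)) = 0.4684·log₂(0.4684/0.2) = 0.57507
  P(4)·log₂(P(4)/Q(4)) = 0.0125·log₂(0.0125/0.2) = -0.05000
  P(5)·log₂(P(5)/Q(5)) = 0.1254·log₂(0.1254/0.2) = -0.08445

D_KL(P||Q) = 0.13688 - 0.09295 + 0.57507 - 0.05000 - 0.08445 = 0.48455 ≈ 0.4846 bits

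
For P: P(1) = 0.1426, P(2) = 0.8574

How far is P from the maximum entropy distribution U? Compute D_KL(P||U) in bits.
0.4090 bits

U(i) = 1/2 for all i

D_KL(P||U) = Σ P(x) log₂(P(x) / (1/2))
           = Σ P(x) log₂(P(x)) + log₂(2)
           = log₂(2) - H(P)

H(P) = -Σ P(x) log₂(P(x)):
  -P(1)·log₂(P(1)) = -(0.1426)·log₂(0.1426) = 0.40070
  -P(2)·log₂(P(2)) = -(0.8574)·log₂(0.8574) = 0.19031
H(P) = 0.40070 + 0.19031 = 0.59101 bits

log₂(2) = 1.00000 bits

D_KL(P||U) = 1.00000 - 0.59101 = 0.40899 ≈ 0.4090 bits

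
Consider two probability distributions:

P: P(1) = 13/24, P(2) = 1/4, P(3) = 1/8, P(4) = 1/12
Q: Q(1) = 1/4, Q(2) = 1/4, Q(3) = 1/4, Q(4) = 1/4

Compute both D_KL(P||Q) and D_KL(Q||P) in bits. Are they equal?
D_KL(P||Q) = 0.3471 bits, D_KL(Q||P) = 0.3674 bits. No, they are not equal.

D_KL(P||Q) = Σ P(x) log₂(P(x)/Q(x))

Computing term by term:
  P(1)·log₂(P(1)/Q(1)) = (13/24)·log₂((13/24)/(1/4)) = 0.60422
  P(2)·log₂(P(2)/Q(2)) = (1/4)·log₂((1/4)/(1/4)) = 0.00000
  P(3)·log₂(P(3)/Q(3)) = (1/8)·log₂((1/8)/(1/4)) = -0.12500
  P(4)·log₂(P(4)/Q(4)) = (1/12)·log₂((1/12)/(1/4)) = -0.13208

D_KL(P||Q) = 0.60422 + 0.00000 - 0.12500 - 0.13208 = 0.34714 ≈ 0.3471 bits

D_KL(Q||P) = Σ Q(x) log₂(Q(x)/P(x))

Computing term by term:
  Q(1)·log₂(Q(1)/P(1)) = (1/4)·log₂((1/4)/(13/24)) = -0.27887
  Q(2)·log₂(Q(2)/P(2)) = (1/4)·log₂((1/4)/(1/4)) = 0.00000
  Q(3)·log₂(Q(3)/P(3)) = (1/4)·log₂((1/4)/(1/8)) = 0.25000
  Q(4)·log₂(Q(4)/P(4)) = (1/4)·log₂((1/4)/(1/12)) = 0.39624

D_KL(Q||P) = -0.27887 + 0.00000 + 0.25000 + 0.39624 = 0.36737 ≈ 0.3674 bits

These are NOT equal (difference: 0.0203 bits). KL divergence is asymmetric: D_KL(P||Q) ≠ D_KL(Q||P) in general.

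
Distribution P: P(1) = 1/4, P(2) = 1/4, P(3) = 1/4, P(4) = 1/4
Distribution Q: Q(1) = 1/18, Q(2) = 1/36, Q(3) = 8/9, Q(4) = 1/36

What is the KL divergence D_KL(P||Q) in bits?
1.6699 bits

D_KL(P||Q) = Σ P(x) log₂(P(x)/Q(x))

Computing term by term:
  P(1)·log₂(P(1)/Q(1)) = (1/4)·log₂((1/4)/(1/18)) = 0.54248
  P(2)·log₂(P(2)/Q(2)) = (1/4)·log₂((1/4)/(1/36)) = 0.79248
  P(3)·log₂(P(3)/Q(3)) = (1/4)·log₂((1/4)/(8/9)) = -0.45752
  P(4)·log₂(P(4)/Q(4)) = (1/4)·log₂((1/4)/(1/36)) = 0.79248

D_KL(P||Q) = 0.54248 + 0.79248 - 0.45752 + 0.79248 = 1.66992 ≈ 1.6699 bits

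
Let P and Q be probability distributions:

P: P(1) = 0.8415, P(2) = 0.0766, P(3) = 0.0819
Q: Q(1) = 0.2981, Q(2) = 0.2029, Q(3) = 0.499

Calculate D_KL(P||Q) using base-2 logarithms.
0.9387 bits

D_KL(P||Q) = Σ P(x) log₂(P(x)/Q(x))

Computing term by term:
  P(1)·log₂(P(1)/Q(1)) = 0.8415·log₂(0.8415/0.2981) = 1.25987
  P(2)·log₂(P(2)/Q(2)) = 0.0766·log₂(0.0766/0.2029) = -0.10765
  P(3)·log₂(P(3)/Q(3)) = 0.0819·log₂(0.0819/0.499) = -0.21352

D_KL(P||Q) = 1.25987 - 0.10765 - 0.21352 = 0.93870 ≈ 0.9387 bits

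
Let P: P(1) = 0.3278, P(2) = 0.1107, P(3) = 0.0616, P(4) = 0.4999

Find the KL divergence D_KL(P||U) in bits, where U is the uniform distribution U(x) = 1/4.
0.3733 bits

U(i) = 1/4 for all i

D_KL(P||U) = Σ P(x) log₂(P(x) / (1/4))
           = Σ P(x) log₂(P(x)) + log₂(4)
           = log₂(4) - H(P)

H(P) = -Σ P(x) log₂(P(x)):
  -P(1)·log₂(P(1)) = -(0.3278)·log₂(0.3278) = 0.52747
  -P(2)·log₂(P(2)) = -(0.1107)·log₂(0.1107) = 0.35150
  -P(3)·log₂(P(3)) = -(0.0616)·log₂(0.0616) = 0.24769
  -P(4)·log₂(P(4)) = -(0.4999)·log₂(0.4999) = 0.50004
H(P) = 0.52747 + 0.35150 + 0.24769 + 0.50004 = 1.62670 bits

log₂(4) = 2.00000 bits

D_KL(P||U) = 2.00000 - 1.62670 = 0.37330 ≈ 0.3733 bits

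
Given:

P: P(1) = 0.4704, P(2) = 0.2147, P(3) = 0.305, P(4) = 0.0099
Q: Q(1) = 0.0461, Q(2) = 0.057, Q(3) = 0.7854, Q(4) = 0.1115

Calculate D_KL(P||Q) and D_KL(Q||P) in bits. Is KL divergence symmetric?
D_KL(P||Q) = 1.5363 bits, D_KL(Q||P) = 1.1978 bits. No, KL divergence is not symmetric.

D_KL(P||Q) = Σ P(x) log₂(P(x)/Q(x))

Computing term by term:
  P(1)·log₂(P(1)/Q(1)) = 0.4704·log₂(0.4704/0.0461) = 1.57633
  P(2)·log₂(P(2)/Q(2)) = 0.2147·log₂(0.2147/0.057) = 0.41078
  P(3)·log₂(P(3)/Q(3)) = 0.305·log₂(0.305/0.7854) = -0.41621
  P(4)·log₂(P(4)/Q(4)) = 0.0099·log₂(0.0099/0.1115) = -0.03459

D_KL(P||Q) = 1.57633 + 0.41078 - 0.41621 - 0.03459 = 1.53631 ≈ 1.5363 bits

D_KL(Q||P) = Σ Q(x) log₂(Q(x)/P(x))

Computing term by term:
  Q(1)·log₂(Q(1)/P(1)) = 0.0461·log₂(0.0461/0.4704) = -0.15448
  Q(2)·log₂(Q(2)/P(2)) = 0.057·log₂(0.057/0.2147) = -0.10906
  Q(3)·log₂(Q(3)/P(3)) = 0.7854·log₂(0.7854/0.305) = 1.07177
  Q(4)·log₂(Q(4)/P(4)) = 0.1115·log₂(0.1115/0.0099) = 0.38952

D_KL(Q||P) = -0.15448 - 0.10906 + 1.07177 + 0.38952 = 1.19775 ≈ 1.1978 bits

These are NOT equal (difference: 0.3385 bits). KL divergence is asymmetric: D_KL(P||Q) ≠ D_KL(Q||P) in general.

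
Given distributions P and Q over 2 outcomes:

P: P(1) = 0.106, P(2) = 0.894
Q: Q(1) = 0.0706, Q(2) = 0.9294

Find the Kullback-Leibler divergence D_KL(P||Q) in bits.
0.0121 bits

D_KL(P||Q) = Σ P(x) log₂(P(x)/Q(x))

Computing term by term:
  P(1)·log₂(P(1)/Q(1)) = 0.106·log₂(0.106/0.0706) = 0.06215
  P(2)·log₂(P(2)/Q(2)) = 0.894·log₂(0.894/0.9294) = -0.05009

D_KL(P||Q) = 0.06215 - 0.05009 = 0.01206 ≈ 0.0121 bits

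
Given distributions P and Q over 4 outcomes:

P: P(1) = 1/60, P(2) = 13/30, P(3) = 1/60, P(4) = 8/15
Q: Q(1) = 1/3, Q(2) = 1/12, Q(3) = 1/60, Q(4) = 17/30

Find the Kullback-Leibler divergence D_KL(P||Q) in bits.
0.9120 bits

D_KL(P||Q) = Σ P(x) log₂(P(x)/Q(x))

Computing term by term:
  P(1)·log₂(P(1)/Q(1)) = (1/60)·log₂((1/60)/(1/3)) = -0.07203
  P(2)·log₂(P(2)/Q(2)) = (13/30)·log₂((13/30)/(1/12)) = 1.03069
  P(3)·log₂(P(3)/Q(3)) = (1/60)·log₂((1/60)/(1/60)) = 0.00000
  P(4)·log₂(P(4)/Q(4)) = (8/15)·log₂((8/15)/(17/30)) = -0.04665

D_KL(P||Q) = -0.07203 + 1.03069 + 0.00000 - 0.04665 = 0.91201 ≈ 0.9120 bits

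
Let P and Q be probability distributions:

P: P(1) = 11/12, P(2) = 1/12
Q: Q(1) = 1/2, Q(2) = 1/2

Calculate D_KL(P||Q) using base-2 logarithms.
0.5862 bits

D_KL(P||Q) = Σ P(x) log₂(P(x)/Q(x))

Computing term by term:
  P(1)·log₂(P(1)/Q(1)) = (11/12)·log₂((11/12)/(1/2)) = 0.80160
  P(2)·log₂(P(2)/Q(2)) = (1/12)·log₂((1/12)/(1/2)) = -0.21541

D_KL(P||Q) = 0.80160 - 0.21541 = 0.58619 ≈ 0.5862 bits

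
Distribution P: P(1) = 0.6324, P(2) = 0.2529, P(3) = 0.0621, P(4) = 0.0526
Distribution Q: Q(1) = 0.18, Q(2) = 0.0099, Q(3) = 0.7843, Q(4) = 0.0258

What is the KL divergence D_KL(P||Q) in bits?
2.1556 bits

D_KL(P||Q) = Σ P(x) log₂(P(x)/Q(x))

Computing term by term:
  P(1)·log₂(P(1)/Q(1)) = 0.6324·log₂(0.6324/0.18) = 1.14644
  P(2)·log₂(P(2)/Q(2)) = 0.2529·log₂(0.2529/0.0099) = 1.18231
  P(3)·log₂(P(3)/Q(3)) = 0.0621·log₂(0.0621/0.7843) = -0.22721
  P(4)·log₂(P(4)/Q(4)) = 0.0526·log₂(0.0526/0.0258) = 0.05406

D_KL(P||Q) = 1.14644 + 1.18231 - 0.22721 + 0.05406 = 2.15560 ≈ 2.1556 bits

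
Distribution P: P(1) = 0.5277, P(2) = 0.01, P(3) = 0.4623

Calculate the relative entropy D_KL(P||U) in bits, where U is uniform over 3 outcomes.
0.5173 bits

U(i) = 1/3 for all i

D_KL(P||U) = Σ P(x) log₂(P(x) / (1/3))
           = Σ P(x) log₂(P(x)) + log₂(3)
           = log₂(3) - H(P)

H(P) = -Σ P(x) log₂(P(x)):
  -P(1)·log₂(P(1)) = -(0.5277)·log₂(0.5277) = 0.48665
  -P(2)·log₂(P(2)) = -(0.01)·log₂(0.01) = 0.06644
  -P(3)·log₂(P(3)) = -(0.4623)·log₂(0.4623) = 0.51459
H(P) = 0.48665 + 0.06644 + 0.51459 = 1.06768 bits

log₂(3) = 1.58496 bits

D_KL(P||U) = 1.58496 - 1.06768 = 0.51728 ≈ 0.5173 bits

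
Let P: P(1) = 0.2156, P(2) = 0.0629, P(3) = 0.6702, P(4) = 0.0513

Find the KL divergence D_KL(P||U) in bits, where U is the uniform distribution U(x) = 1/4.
0.6650 bits

U(i) = 1/4 for all i

D_KL(P||U) = Σ P(x) log₂(P(x) / (1/4))
           = Σ P(x) log₂(P(x)) + log₂(4)
           = log₂(4) - H(P)

H(P) = -Σ P(x) log₂(P(x)):
  -P(1)·log₂(P(1)) = -(0.2156)·log₂(0.2156) = 0.47725
  -P(2)·log₂(P(2)) = -(0.0629)·log₂(0.0629) = 0.25102
  -P(3)·log₂(P(3)) = -(0.6702)·log₂(0.6702) = 0.38693
  -P(4)·log₂(P(4)) = -(0.0513)·log₂(0.0513) = 0.21982
H(P) = 0.47725 + 0.25102 + 0.38693 + 0.21982 = 1.33502 bits

log₂(4) = 2.00000 bits

D_KL(P||U) = 2.00000 - 1.33502 = 0.66498 ≈ 0.6650 bits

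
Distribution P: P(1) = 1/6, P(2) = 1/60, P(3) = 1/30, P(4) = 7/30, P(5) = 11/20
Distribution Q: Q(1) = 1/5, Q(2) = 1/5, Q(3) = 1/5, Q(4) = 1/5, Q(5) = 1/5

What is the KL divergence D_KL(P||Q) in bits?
0.6648 bits

D_KL(P||Q) = Σ P(x) log₂(P(x)/Q(x))

Computing term by term:
  P(1)·log₂(P(1)/Q(1)) = (1/6)·log₂((1/6)/(1/5)) = -0.04384
  P(2)·log₂(P(2)/Q(2)) = (1/60)·log₂((1/60)/(1/5)) = -0.05975
  P(3)·log₂(P(3)/Q(3)) = (1/30)·log₂((1/30)/(1/5)) = -0.08617
  P(4)·log₂(P(4)/Q(4)) = (7/30)·log₂((7/30)/(1/5)) = 0.05189
  P(5)·log₂(P(5)/Q(5)) = (11/20)·log₂((11/20)/(1/5)) = 0.80269

D_KL(P||Q) = -0.04384 - 0.05975 - 0.08617 + 0.05189 + 0.80269 = 0.66482 ≈ 0.6648 bits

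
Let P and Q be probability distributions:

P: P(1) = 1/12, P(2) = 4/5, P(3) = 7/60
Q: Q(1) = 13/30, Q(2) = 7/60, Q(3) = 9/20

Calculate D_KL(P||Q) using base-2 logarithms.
1.7967 bits

D_KL(P||Q) = Σ P(x) log₂(P(x)/Q(x))

Computing term by term:
  P(1)·log₂(P(1)/Q(1)) = (1/12)·log₂((1/12)/(13/30)) = -0.19821
  P(2)·log₂(P(2)/Q(2)) = (4/5)·log₂((4/5)/(7/60)) = 2.22209
  P(3)·log₂(P(3)/Q(3)) = (7/60)·log₂((7/60)/(9/20)) = -0.22721

D_KL(P||Q) = -0.19821 + 2.22209 - 0.22721 = 1.79667 ≈ 1.7967 bits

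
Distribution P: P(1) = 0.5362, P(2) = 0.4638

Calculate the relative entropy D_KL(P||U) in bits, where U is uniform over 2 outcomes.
0.0038 bits

U(i) = 1/2 for all i

D_KL(P||U) = Σ P(x) log₂(P(x) / (1/2))
           = Σ P(x) log₂(P(x)) + log₂(2)
           = log₂(2) - H(P)

H(P) = -Σ P(x) log₂(P(x)):
  -P(1)·log₂(P(1)) = -(0.5362)·log₂(0.5362) = 0.48213
  -P(2)·log₂(P(2)) = -(0.4638)·log₂(0.4638) = 0.51409
H(P) = 0.48213 + 0.51409 = 0.99622 bits

log₂(2) = 1.00000 bits

D_KL(P||U) = 1.00000 - 0.99622 = 0.00378 ≈ 0.0038 bits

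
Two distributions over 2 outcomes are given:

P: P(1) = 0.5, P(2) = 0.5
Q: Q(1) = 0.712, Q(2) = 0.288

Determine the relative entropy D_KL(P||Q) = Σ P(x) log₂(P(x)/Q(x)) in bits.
0.1430 bits

D_KL(P||Q) = Σ P(x) log₂(P(x)/Q(x))

Computing term by term:
  P(1)·log₂(P(1)/Q(1)) = 0.5·log₂(0.5/0.712) = -0.25497
  P(2)·log₂(P(2)/Q(2)) = 0.5·log₂(0.5/0.288) = 0.39793

D_KL(P||Q) = -0.25497 + 0.39793 = 0.14296 ≈ 0.1430 bits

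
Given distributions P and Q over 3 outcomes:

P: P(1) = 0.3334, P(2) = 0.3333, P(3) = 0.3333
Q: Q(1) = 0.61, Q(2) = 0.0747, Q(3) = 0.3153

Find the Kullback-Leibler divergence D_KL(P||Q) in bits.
0.4553 bits

D_KL(P||Q) = Σ P(x) log₂(P(x)/Q(x))

Computing term by term:
  P(1)·log₂(P(1)/Q(1)) = 0.3334·log₂(0.3334/0.61) = -0.29058
  P(2)·log₂(P(2)/Q(2)) = 0.3333·log₂(0.3333/0.0747) = 0.71914
  P(3)·log₂(P(3)/Q(3)) = 0.3333·log₂(0.3333/0.3153) = 0.02670

D_KL(P||Q) = -0.29058 + 0.71914 + 0.02670 = 0.45526 ≈ 0.4553 bits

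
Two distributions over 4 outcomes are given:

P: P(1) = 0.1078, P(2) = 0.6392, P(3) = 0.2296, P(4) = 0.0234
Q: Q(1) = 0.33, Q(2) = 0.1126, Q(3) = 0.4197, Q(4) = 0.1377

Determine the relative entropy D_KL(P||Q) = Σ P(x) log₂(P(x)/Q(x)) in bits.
1.1676 bits

D_KL(P||Q) = Σ P(x) log₂(P(x)/Q(x))

Computing term by term:
  P(1)·log₂(P(1)/Q(1)) = 0.1078·log₂(0.1078/0.33) = -0.17400
  P(2)·log₂(P(2)/Q(2)) = 0.6392·log₂(0.6392/0.1126) = 1.60123
  P(3)·log₂(P(3)/Q(3)) = 0.2296·log₂(0.2296/0.4197) = -0.19981
  P(4)·log₂(P(4)/Q(4)) = 0.0234·log₂(0.0234/0.1377) = -0.05983

D_KL(P||Q) = -0.17400 + 1.60123 - 0.19981 - 0.05983 = 1.16759 ≈ 1.1676 bits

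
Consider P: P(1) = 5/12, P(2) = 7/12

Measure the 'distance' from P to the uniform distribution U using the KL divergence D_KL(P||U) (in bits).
0.0201 bits

U(i) = 1/2 for all i

D_KL(P||U) = Σ P(x) log₂(P(x) / (1/2))
           = Σ P(x) log₂(P(x)) + log₂(2)
           = log₂(2) - H(P)

H(P) = -Σ P(x) log₂(P(x)):
  -P(1)·log₂(P(1)) = -(5/12)·log₂(5/12) = 0.52626
  -P(2)·log₂(P(2)) = -(7/12)·log₂(7/12) = 0.45360
H(P) = 0.52626 + 0.45360 = 0.97986 bits

log₂(2) = 1.00000 bits

D_KL(P||U) = 1.00000 - 0.97986 = 0.02014 ≈ 0.0201 bits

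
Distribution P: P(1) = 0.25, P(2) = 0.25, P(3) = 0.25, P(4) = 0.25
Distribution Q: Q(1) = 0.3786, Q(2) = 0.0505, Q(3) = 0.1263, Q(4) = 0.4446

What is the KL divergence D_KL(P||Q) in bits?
0.4658 bits

D_KL(P||Q) = Σ P(x) log₂(P(x)/Q(x))

Computing term by term:
  P(1)·log₂(P(1)/Q(1)) = 0.25·log₂(0.25/0.3786) = -0.14969
  P(2)·log₂(P(2)/Q(2)) = 0.25·log₂(0.25/0.0505) = 0.57689
  P(3)·log₂(P(3)/Q(3)) = 0.25·log₂(0.25/0.1263) = 0.24627
  P(4)·log₂(P(4)/Q(4)) = 0.25·log₂(0.25/0.4446) = -0.20764

D_KL(P||Q) = -0.14969 + 0.57689 + 0.24627 - 0.20764 = 0.46583 ≈ 0.4658 bits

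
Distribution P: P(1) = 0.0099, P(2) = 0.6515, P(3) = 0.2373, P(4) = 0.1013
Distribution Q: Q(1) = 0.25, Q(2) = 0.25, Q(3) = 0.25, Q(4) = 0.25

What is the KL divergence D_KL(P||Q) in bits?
0.7043 bits

D_KL(P||Q) = Σ P(x) log₂(P(x)/Q(x))

Computing term by term:
  P(1)·log₂(P(1)/Q(1)) = 0.0099·log₂(0.0099/0.25) = -0.04612
  P(2)·log₂(P(2)/Q(2)) = 0.6515·log₂(0.6515/0.25) = 0.90027
  P(3)·log₂(P(3)/Q(3)) = 0.2373·log₂(0.2373/0.25) = -0.01785
  P(4)·log₂(P(4)/Q(4)) = 0.1013·log₂(0.1013/0.25) = -0.13202

D_KL(P||Q) = -0.04612 + 0.90027 - 0.01785 - 0.13202 = 0.70428 ≈ 0.7043 bits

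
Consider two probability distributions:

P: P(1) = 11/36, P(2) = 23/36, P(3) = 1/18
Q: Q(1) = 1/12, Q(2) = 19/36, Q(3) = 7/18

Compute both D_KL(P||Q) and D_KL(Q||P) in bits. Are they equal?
D_KL(P||Q) = 0.5929 bits, D_KL(Q||P) = 0.7901 bits. No, they are not equal.

D_KL(P||Q) = Σ P(x) log₂(P(x)/Q(x))

Computing term by term:
  P(1)·log₂(P(1)/Q(1)) = (11/36)·log₂((11/36)/(1/12)) = 0.57275
  P(2)·log₂(P(2)/Q(2)) = (23/36)·log₂((23/36)/(19/36)) = 0.17610
  P(3)·log₂(P(3)/Q(3)) = (1/18)·log₂((1/18)/(7/18)) = -0.15596

D_KL(P||Q) = 0.57275 + 0.17610 - 0.15596 = 0.59289 ≈ 0.5929 bits

D_KL(Q||P) = Σ Q(x) log₂(Q(x)/P(x))

Computing term by term:
  Q(1)·log₂(Q(1)/P(1)) = (1/12)·log₂((1/12)/(11/36)) = -0.15621
  Q(2)·log₂(Q(2)/P(2)) = (19/36)·log₂((19/36)/(23/36)) = -0.14547
  Q(3)·log₂(Q(3)/P(3)) = (7/18)·log₂((7/18)/(1/18)) = 1.09175

D_KL(Q||P) = -0.15621 - 0.14547 + 1.09175 = 0.79007 ≈ 0.7901 bits

These are NOT equal (difference: 0.1972 bits). KL divergence is asymmetric: D_KL(P||Q) ≠ D_KL(Q||P) in general.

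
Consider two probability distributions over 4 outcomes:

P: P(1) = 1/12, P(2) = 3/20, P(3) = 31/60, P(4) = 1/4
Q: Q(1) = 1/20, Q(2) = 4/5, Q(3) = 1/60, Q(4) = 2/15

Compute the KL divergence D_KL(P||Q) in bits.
2.4855 bits

D_KL(P||Q) = Σ P(x) log₂(P(x)/Q(x))

Computing term by term:
  P(1)·log₂(P(1)/Q(1)) = (1/12)·log₂((1/12)/(1/20)) = 0.06141
  P(2)·log₂(P(2)/Q(2)) = (3/20)·log₂((3/20)/(4/5)) = -0.36226
  P(3)·log₂(P(3)/Q(3)) = (31/60)·log₂((31/60)/(1/60)) = 2.55967
  P(4)·log₂(P(4)/Q(4)) = (1/4)·log₂((1/4)/(2/15)) = 0.22672

D_KL(P||Q) = 0.06141 - 0.36226 + 2.55967 + 0.22672 = 2.48554 ≈ 2.4855 bits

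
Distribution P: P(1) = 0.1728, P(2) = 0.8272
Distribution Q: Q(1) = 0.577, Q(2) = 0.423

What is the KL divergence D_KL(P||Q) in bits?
0.4998 bits

D_KL(P||Q) = Σ P(x) log₂(P(x)/Q(x))

Computing term by term:
  P(1)·log₂(P(1)/Q(1)) = 0.1728·log₂(0.1728/0.577) = -0.30058
  P(2)·log₂(P(2)/Q(2)) = 0.8272·log₂(0.8272/0.423) = 0.80038

D_KL(P||Q) = -0.30058 + 0.80038 = 0.49980 ≈ 0.4998 bits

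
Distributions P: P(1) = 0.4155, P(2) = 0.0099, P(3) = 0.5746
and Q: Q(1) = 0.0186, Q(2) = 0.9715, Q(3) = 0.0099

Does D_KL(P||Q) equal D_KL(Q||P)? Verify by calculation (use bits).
D_KL(P||Q) = 5.1631 bits, D_KL(Q||P) = 6.2867 bits. No — D_KL(P||Q) ≠ D_KL(Q||P) for this pair.

D_KL(P||Q) = Σ P(x) log₂(P(x)/Q(x))

Computing term by term:
  P(1)·log₂(P(1)/Q(1)) = 0.4155·log₂(0.4155/0.0186) = 1.86205
  P(2)·log₂(P(2)/Q(2)) = 0.0099·log₂(0.0099/0.9715) = -0.06550
  P(3)·log₂(P(3)/Q(3)) = 0.5746·log₂(0.5746/0.0099) = 3.36657

D_KL(P||Q) = 1.86205 - 0.06550 + 3.36657 = 5.16312 ≈ 5.1631 bits

D_KL(Q||P) = Σ Q(x) log₂(Q(x)/P(x))

Computing term by term:
  Q(1)·log₂(Q(1)/P(1)) = 0.0186·log₂(0.0186/0.4155) = -0.08336
  Q(2)·log₂(Q(2)/P(2)) = 0.9715·log₂(0.9715/0.0099) = 6.42807
  Q(3)·log₂(Q(3)/P(3)) = 0.0099·log₂(0.0099/0.5746) = -0.05800

D_KL(Q||P) = -0.08336 + 6.42807 - 0.05800 = 6.28671 ≈ 6.2867 bits

These are NOT equal (difference: 1.1236 bits). KL divergence is asymmetric: D_KL(P||Q) ≠ D_KL(Q||P) in general.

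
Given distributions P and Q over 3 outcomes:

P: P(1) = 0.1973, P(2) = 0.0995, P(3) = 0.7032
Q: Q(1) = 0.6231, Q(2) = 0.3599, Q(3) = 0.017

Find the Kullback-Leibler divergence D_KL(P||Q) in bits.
3.2645 bits

D_KL(P||Q) = Σ P(x) log₂(P(x)/Q(x))

Computing term by term:
  P(1)·log₂(P(1)/Q(1)) = 0.1973·log₂(0.1973/0.6231) = -0.32734
  P(2)·log₂(P(2)/Q(2)) = 0.0995·log₂(0.0995/0.3599) = -0.18456
  P(3)·log₂(P(3)/Q(3)) = 0.7032·log₂(0.7032/0.017) = 3.77641

D_KL(P||Q) = -0.32734 - 0.18456 + 3.77641 = 3.26451 ≈ 3.2645 bits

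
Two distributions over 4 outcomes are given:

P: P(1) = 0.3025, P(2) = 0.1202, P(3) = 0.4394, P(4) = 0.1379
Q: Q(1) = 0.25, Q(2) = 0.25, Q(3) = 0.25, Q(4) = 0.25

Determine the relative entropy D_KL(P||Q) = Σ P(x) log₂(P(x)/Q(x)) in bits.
0.1953 bits

D_KL(P||Q) = Σ P(x) log₂(P(x)/Q(x))

Computing term by term:
  P(1)·log₂(P(1)/Q(1)) = 0.3025·log₂(0.3025/0.25) = 0.08319
  P(2)·log₂(P(2)/Q(2)) = 0.1202·log₂(0.1202/0.25) = -0.12699
  P(3)·log₂(P(3)/Q(3)) = 0.4394·log₂(0.4394/0.25) = 0.35750
  P(4)·log₂(P(4)/Q(4)) = 0.1379·log₂(0.1379/0.25) = -0.11836

D_KL(P||Q) = 0.08319 - 0.12699 + 0.35750 - 0.11836 = 0.19534 ≈ 0.1953 bits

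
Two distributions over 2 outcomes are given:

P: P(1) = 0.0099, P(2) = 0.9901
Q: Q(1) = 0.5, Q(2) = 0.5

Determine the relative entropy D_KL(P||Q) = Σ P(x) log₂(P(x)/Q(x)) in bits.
0.9199 bits

D_KL(P||Q) = Σ P(x) log₂(P(x)/Q(x))

Computing term by term:
  P(1)·log₂(P(1)/Q(1)) = 0.0099·log₂(0.0099/0.5) = -0.05602
  P(2)·log₂(P(2)/Q(2)) = 0.9901·log₂(0.9901/0.5) = 0.97589

D_KL(P||Q) = -0.05602 + 0.97589 = 0.91987 ≈ 0.9199 bits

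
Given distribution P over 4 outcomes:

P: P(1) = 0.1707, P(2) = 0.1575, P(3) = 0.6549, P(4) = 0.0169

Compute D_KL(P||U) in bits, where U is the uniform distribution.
0.6452 bits

U(i) = 1/4 for all i

D_KL(P||U) = Σ P(x) log₂(P(x) / (1/4))
           = Σ P(x) log₂(P(x)) + log₂(4)
           = log₂(4) - H(P)

H(P) = -Σ P(x) log₂(P(x)):
  -P(1)·log₂(P(1)) = -(0.1707)·log₂(0.1707) = 0.43536
  -P(2)·log₂(P(2)) = -(0.1575)·log₂(0.1575) = 0.41999
  -P(3)·log₂(P(3)) = -(0.6549)·log₂(0.6549) = 0.39992
  -P(4)·log₂(P(4)) = -(0.0169)·log₂(0.0169) = 0.09949
H(P) = 0.43536 + 0.41999 + 0.39992 + 0.09949 = 1.35476 bits

log₂(4) = 2.00000 bits

D_KL(P||U) = 2.00000 - 1.35476 = 0.64524 ≈ 0.6452 bits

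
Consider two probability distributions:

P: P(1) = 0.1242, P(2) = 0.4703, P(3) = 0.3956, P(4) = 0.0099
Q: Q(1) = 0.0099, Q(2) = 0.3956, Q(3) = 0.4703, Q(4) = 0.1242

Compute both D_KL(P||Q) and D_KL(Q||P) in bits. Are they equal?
D_KL(P||Q) = 0.4357 bits, D_KL(Q||P) = 0.4357 bits. Yes, in this case they are equal (although KL divergence is not symmetric in general).

D_KL(P||Q) = Σ P(x) log₂(P(x)/Q(x))

Computing term by term:
  P(1)·log₂(P(1)/Q(1)) = 0.1242·log₂(0.1242/0.0099) = 0.45322
  P(2)·log₂(P(2)/Q(2)) = 0.4703·log₂(0.4703/0.3956) = 0.11736
  P(3)·log₂(P(3)/Q(3)) = 0.3956·log₂(0.3956/0.4703) = -0.09872
  P(4)·log₂(P(4)/Q(4)) = 0.0099·log₂(0.0099/0.1242) = -0.03613

D_KL(P||Q) = 0.45322 + 0.11736 - 0.09872 - 0.03613 = 0.43573 ≈ 0.4357 bits

D_KL(Q||P) = Σ Q(x) log₂(Q(x)/P(x))

Computing term by term:
  Q(1)·log₂(Q(1)/P(1)) = 0.0099·log₂(0.0099/0.1242) = -0.03613
  Q(2)·log₂(Q(2)/P(2)) = 0.3956·log₂(0.3956/0.4703) = -0.09872
  Q(3)·log₂(Q(3)/P(3)) = 0.4703·log₂(0.4703/0.3956) = 0.11736
  Q(4)·log₂(Q(4)/P(4)) = 0.1242·log₂(0.1242/0.0099) = 0.45322

D_KL(Q||P) = -0.03613 - 0.09872 + 0.11736 + 0.45322 = 0.43573 ≈ 0.4357 bits

These ARE equal here. Q is P with outcomes relabeled (Q(1) = P(4), Q(2) = P(3), Q(3) = P(2), Q(4) = P(1)) by a relabeling that is its own inverse, so the two sums contain exactly the same terms in a different order. This is a special case — KL divergence is not symmetric in general: D_KL(P||Q) ≠ D_KL(Q||P) for most P, Q.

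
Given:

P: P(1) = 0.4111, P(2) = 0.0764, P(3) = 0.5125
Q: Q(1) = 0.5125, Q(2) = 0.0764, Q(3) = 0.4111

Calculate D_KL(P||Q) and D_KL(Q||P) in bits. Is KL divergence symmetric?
D_KL(P||Q) = 0.0323 bits, D_KL(Q||P) = 0.0323 bits. The two values coincide for this particular pair, but no — KL divergence is not symmetric in general.

D_KL(P||Q) = Σ P(x) log₂(P(x)/Q(x))

Computing term by term:
  P(1)·log₂(P(1)/Q(1)) = 0.4111·log₂(0.4111/0.5125) = -0.13076
  P(2)·log₂(P(2)/Q(2)) = 0.0764·log₂(0.0764/0.0764) = 0.00000
  P(3)·log₂(P(3)/Q(3)) = 0.5125·log₂(0.5125/0.4111) = 0.16301

D_KL(P||Q) = -0.13076 + 0.00000 + 0.16301 = 0.03225 ≈ 0.0323 bits

D_KL(Q||P) = Σ Q(x) log₂(Q(x)/P(x))

Computing term by term:
  Q(1)·log₂(Q(1)/P(1)) = 0.5125·log₂(0.5125/0.4111) = 0.16301
  Q(2)·log₂(Q(2)/P(2)) = 0.0764·log₂(0.0764/0.0764) = 0.00000
  Q(3)·log₂(Q(3)/P(3)) = 0.4111·log₂(0.4111/0.5125) = -0.13076

D_KL(Q||P) = 0.16301 + 0.00000 - 0.13076 = 0.03225 ≈ 0.0323 bits

These ARE equal here. Q is P with outcomes relabeled (Q(1) = P(3), Q(3) = P(1)) by a relabeling that is its own inverse, so the two sums contain exactly the same terms in a different order. This is a special case — KL divergence is not symmetric in general: D_KL(P||Q) ≠ D_KL(Q||P) for most P, Q.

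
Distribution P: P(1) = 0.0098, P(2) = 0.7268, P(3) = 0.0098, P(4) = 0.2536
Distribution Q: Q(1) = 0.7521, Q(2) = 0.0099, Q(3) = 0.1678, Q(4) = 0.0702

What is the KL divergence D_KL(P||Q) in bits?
4.8731 bits

D_KL(P||Q) = Σ P(x) log₂(P(x)/Q(x))

Computing term by term:
  P(1)·log₂(P(1)/Q(1)) = 0.0098·log₂(0.0098/0.7521) = -0.06137
  P(2)·log₂(P(2)/Q(2)) = 0.7268·log₂(0.7268/0.0099) = 4.50470
  P(3)·log₂(P(3)/Q(3)) = 0.0098·log₂(0.0098/0.1678) = -0.04016
  P(4)·log₂(P(4)/Q(4)) = 0.2536·log₂(0.2536/0.0702) = 0.46992

D_KL(P||Q) = -0.06137 + 4.50470 - 0.04016 + 0.46992 = 4.87309 ≈ 4.8731 bits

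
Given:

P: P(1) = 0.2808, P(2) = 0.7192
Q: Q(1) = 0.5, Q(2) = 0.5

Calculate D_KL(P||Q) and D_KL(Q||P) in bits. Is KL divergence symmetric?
D_KL(P||Q) = 0.1435 bits, D_KL(Q||P) = 0.1540 bits. No, KL divergence is not symmetric.

D_KL(P||Q) = Σ P(x) log₂(P(x)/Q(x))

Computing term by term:
  P(1)·log₂(P(1)/Q(1)) = 0.2808·log₂(0.2808/0.5) = -0.23373
  P(2)·log₂(P(2)/Q(2)) = 0.7192·log₂(0.7192/0.5) = 0.37720

D_KL(P||Q) = -0.23373 + 0.37720 = 0.14347 ≈ 0.1435 bits

D_KL(Q||P) = Σ Q(x) log₂(Q(x)/P(x))

Computing term by term:
  Q(1)·log₂(Q(1)/P(1)) = 0.5·log₂(0.5/0.2808) = 0.41619
  Q(2)·log₂(Q(2)/P(2)) = 0.5·log₂(0.5/0.7192) = -0.26223

D_KL(Q||P) = 0.41619 - 0.26223 = 0.15396 ≈ 0.1540 bits

These are NOT equal (difference: 0.0105 bits). KL divergence is asymmetric: D_KL(P||Q) ≠ D_KL(Q||P) in general.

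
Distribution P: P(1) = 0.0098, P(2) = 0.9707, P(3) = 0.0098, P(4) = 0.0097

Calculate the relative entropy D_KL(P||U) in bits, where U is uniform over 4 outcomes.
1.7627 bits

U(i) = 1/4 for all i

D_KL(P||U) = Σ P(x) log₂(P(x) / (1/4))
           = Σ P(x) log₂(P(x)) + log₂(4)
           = log₂(4) - H(P)

H(P) = -Σ P(x) log₂(P(x)):
  -P(1)·log₂(P(1)) = -(0.0098)·log₂(0.0098) = 0.06540
  -P(2)·log₂(P(2)) = -(0.9707)·log₂(0.9707) = 0.04165
  -P(3)·log₂(P(3)) = -(0.0098)·log₂(0.0098) = 0.06540
  -P(4)·log₂(P(4)) = -(0.0097)·log₂(0.0097) = 0.06487
H(P) = 0.06540 + 0.04165 + 0.06540 + 0.06487 = 0.23732 bits

log₂(4) = 2.00000 bits

D_KL(P||U) = 2.00000 - 0.23732 = 1.76268 ≈ 1.7627 bits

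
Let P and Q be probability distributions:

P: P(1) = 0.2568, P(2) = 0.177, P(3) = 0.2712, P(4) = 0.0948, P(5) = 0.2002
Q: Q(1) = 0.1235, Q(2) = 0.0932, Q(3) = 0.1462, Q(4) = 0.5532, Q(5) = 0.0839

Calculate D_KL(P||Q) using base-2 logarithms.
0.6867 bits

D_KL(P||Q) = Σ P(x) log₂(P(x)/Q(x))

Computing term by term:
  P(1)·log₂(P(1)/Q(1)) = 0.2568·log₂(0.2568/0.1235) = 0.27122
  P(2)·log₂(P(2)/Q(2)) = 0.177·log₂(0.177/0.0932) = 0.16379
  P(3)·log₂(P(3)/Q(3)) = 0.2712·log₂(0.2712/0.1462) = 0.24175
  P(4)·log₂(P(4)/Q(4)) = 0.0948·log₂(0.0948/0.5532) = -0.24125
  P(5)·log₂(P(5)/Q(5)) = 0.2002·log₂(0.2002/0.0839) = 0.25119

D_KL(P||Q) = 0.27122 + 0.16379 + 0.24175 - 0.24125 + 0.25119 = 0.68670 ≈ 0.6867 bits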